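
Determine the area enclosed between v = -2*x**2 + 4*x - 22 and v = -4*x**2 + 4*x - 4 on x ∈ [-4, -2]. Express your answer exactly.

The difference (-2*x**2 + 4*x - 22) - (-4*x**2 + 4*x - 4) = 2*x**2 - 18 changes sign at x = -3 inside [-4, -2], so split the integral there.
∫[-4,-3] (2*x**2 - 18) dx = 20/3.
∫[-3,-2] (2*x**2 - 18) dx = -16/3; the area of that piece is 16/3.
Total area = 20/3 + 16/3 = 12.

12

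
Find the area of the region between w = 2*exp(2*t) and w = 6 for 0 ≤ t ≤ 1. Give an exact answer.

The difference (2*exp(2*t)) - (6) = 2*exp(2*t) - 6 changes sign at t = log(3)/2 inside [0, 1], so split the integral there.
∫[0,log(3)/2] (2*exp(2*t) - 6) dt = 2 - log(27); the area of that piece is -2 + log(27).
∫[log(3)/2,1] (2*exp(2*t) - 6) dt = -9 + 3*log(3) + exp(2).
Total area = (-2 + log(27)) + (-9 + 3*log(3) + exp(2)) = -11 + 6*log(3) + exp(2).

-11 + 6*log(3) + exp(2)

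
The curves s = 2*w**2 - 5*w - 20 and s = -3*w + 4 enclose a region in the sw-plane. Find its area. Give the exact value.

Both boundary curves give s as a function of w, so integrate with respect to w. Setting them equal: 2*w**2 - 2*w - 24 = 0, i.e. 2*(w - 4)*(w + 3) = 0, so they meet at w = -3, 4.
For w in [-3, 4], s = 2*w**2 - 5*w - 20 is on the left; area = ∫[-3,4] (-(2*w**2 - 2*w - 24)) dw = 343/3.

343/3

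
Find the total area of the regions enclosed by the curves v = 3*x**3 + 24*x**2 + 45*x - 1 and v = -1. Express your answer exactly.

Set the curves equal: 3*x**3 + 24*x**2 + 45*x - 1 = -1, so 3*x**3 + 24*x**2 + 45*x = 0, which factors as 3*x*(x + 3)*(x + 5) = 0. The curves meet at x = -5, -3, 0.
On [-5, -3], v = 3*x**3 + 24*x**2 + 45*x - 1 is on top; that piece has area ∫[-5,-3] (3*x**3 + 24*x**2 + 45*x) dx = 16.
On [-3, 0], v = -1 is on top; that piece has area ∫[-3,0] (-(3*x**3 + 24*x**2 + 45*x)) dx = 189/4.
Total enclosed area = 16 + 189/4 = 253/4.

253/4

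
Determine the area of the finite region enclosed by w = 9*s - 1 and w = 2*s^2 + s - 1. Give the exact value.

Set the curves equal: 9*s - 1 = 2*s^2 + s - 1, so -2*s^2 + 8*s = 0, which factors as -2*s*(s - 4) = 0. The curves meet at s = 0, 4.
On [0, 4], w = 9*s - 1 is on top; that piece has area ∫[0,4] (-2*s^2 + 8*s) ds = 64/3.

64/3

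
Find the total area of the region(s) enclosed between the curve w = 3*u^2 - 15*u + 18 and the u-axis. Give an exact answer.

1/2

The curve meets the u-axis where 3*u^2 - 15*u + 18 = 0, i.e. 3*(u - 3)*(u - 2) = 0, at u = 2, 3.
On [2, 3] the curve lies below the axis; ∫[2,3] (3*u^2 - 15*u + 18) du = -1/2, giving area 1/2.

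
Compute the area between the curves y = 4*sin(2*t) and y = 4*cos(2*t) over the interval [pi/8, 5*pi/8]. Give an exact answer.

On [pi/8, 5*pi/8], (4*sin(2*t)) - (4*cos(2*t)) = 4*sin(2*t) - 4*cos(2*t) is ≥ 0 throughout, so the area is a single integral of |4*sin(2*t) - 4*cos(2*t)|.
∫[pi/8,5*pi/8] (4*sin(2*t) - 4*cos(2*t)) dt = 4*sqrt(2).

4*sqrt(2)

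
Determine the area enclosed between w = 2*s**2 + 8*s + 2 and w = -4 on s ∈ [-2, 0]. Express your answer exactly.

The difference (2*s**2 + 8*s + 2) - (-4) = 2*s**2 + 8*s + 6 changes sign at s = -1 inside [-2, 0], so split the integral there.
∫[-2,-1] (2*s**2 + 8*s + 6) ds = -4/3; the area of that piece is 4/3.
∫[-1,0] (2*s**2 + 8*s + 6) ds = 8/3.
Total area = 4/3 + 8/3 = 4.

4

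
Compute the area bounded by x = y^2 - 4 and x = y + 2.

Both boundary curves give x as a function of y, so integrate with respect to y. Setting them equal: y^2 - y - 6 = 0, i.e. (y - 3)*(y + 2) = 0, so they meet at y = -2, 3.
For y in [-2, 3], x = y^2 - 4 is on the left; area = ∫[-2,3] (-(y^2 - y - 6)) dy = 125/6.

125/6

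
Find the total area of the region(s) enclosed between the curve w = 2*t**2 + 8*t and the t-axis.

The curve meets the t-axis where 2*t**2 + 8*t = 0, i.e. 2*t*(t + 4) = 0, at t = -4, 0.
On [-4, 0] the curve lies below the axis; ∫[-4,0] (2*t**2 + 8*t) dt = -64/3, giving area 64/3.

64/3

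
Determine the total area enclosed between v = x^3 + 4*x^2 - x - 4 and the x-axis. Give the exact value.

The curve meets the x-axis where x^3 + 4*x^2 - x - 4 = 0, i.e. (x - 1)*(x + 1)*(x + 4) = 0, at x = -4, -1, 1.
On [-4, -1] the curve lies above the axis; ∫[-4,-1] (x^3 + 4*x^2 - x - 4) dx = 63/4, giving area 63/4.
On [-1, 1] the curve lies below the axis; ∫[-1,1] (x^3 + 4*x^2 - x - 4) dx = -16/3, giving area 16/3.
Total area = 63/4 + 16/3 = 253/12.

253/12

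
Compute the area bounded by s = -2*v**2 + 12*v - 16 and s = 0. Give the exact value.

Both boundary curves give s as a function of v, so integrate with respect to v. Setting them equal: -2*v**2 + 12*v - 16 = 0, i.e. -2*(v - 4)*(v - 2) = 0, so they meet at v = 2, 4.
For v in [2, 4], s = -2*v**2 + 12*v - 16 is on the right; area = ∫[2,4] (-2*v**2 + 12*v - 16) dv = 8/3.

8/3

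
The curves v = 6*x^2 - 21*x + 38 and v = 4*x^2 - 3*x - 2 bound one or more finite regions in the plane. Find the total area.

1/3

Set the curves equal: 6*x^2 - 21*x + 38 = 4*x^2 - 3*x - 2, so 2*x^2 - 18*x + 40 = 0, which factors as 2*(x - 5)*(x - 4) = 0. The curves meet at x = 4, 5.
On [4, 5], v = 4*x^2 - 3*x - 2 is on top; that piece has area ∫[4,5] (-(2*x^2 - 18*x + 40)) dx = 1/3.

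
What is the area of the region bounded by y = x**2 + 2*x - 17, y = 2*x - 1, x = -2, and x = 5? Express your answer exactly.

229/3

The difference (x**2 + 2*x - 17) - (2*x - 1) = x**2 - 16 changes sign at x = 4 inside [-2, 5], so split the integral there.
∫[-2,4] (x**2 - 16) dx = -72; the area of that piece is 72.
∫[4,5] (x**2 - 16) dx = 13/3.
Total area = 72 + 13/3 = 229/3.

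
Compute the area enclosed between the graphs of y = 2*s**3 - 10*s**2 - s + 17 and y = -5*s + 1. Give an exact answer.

253/6

Set the curves equal: 2*s**3 - 10*s**2 - s + 17 = -5*s + 1, so 2*s**3 - 10*s**2 + 4*s + 16 = 0, which factors as 2*(s - 4)*(s - 2)*(s + 1) = 0. The curves meet at s = -1, 2, 4.
On [-1, 2], y = 2*s**3 - 10*s**2 - s + 17 is on top; that piece has area ∫[-1,2] (2*s**3 - 10*s**2 + 4*s + 16) ds = 63/2.
On [2, 4], y = -5*s + 1 is on top; that piece has area ∫[2,4] (-(2*s**3 - 10*s**2 + 4*s + 16)) ds = 32/3.
Total enclosed area = 63/2 + 32/3 = 253/6.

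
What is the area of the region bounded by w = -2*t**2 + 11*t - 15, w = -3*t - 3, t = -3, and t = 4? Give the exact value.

The difference (-2*t**2 + 11*t - 15) - (-3*t - 3) = -2*t**2 + 14*t - 12 changes sign at t = 1 inside [-3, 4], so split the integral there.
∫[-3,1] (-2*t**2 + 14*t - 12) dt = -368/3; the area of that piece is 368/3.
∫[1,4] (-2*t**2 + 14*t - 12) dt = 27.
Total area = 368/3 + 27 = 449/3.

449/3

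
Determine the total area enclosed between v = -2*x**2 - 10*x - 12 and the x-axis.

The curve meets the x-axis where -2*x**2 - 10*x - 12 = 0, i.e. -2*(x + 2)*(x + 3) = 0, at x = -3, -2.
On [-3, -2] the curve lies above the axis; ∫[-3,-2] (-2*x**2 - 10*x - 12) dx = 1/3, giving area 1/3.

1/3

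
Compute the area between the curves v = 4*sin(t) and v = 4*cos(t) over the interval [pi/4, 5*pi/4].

8*sqrt(2)

On [pi/4, 5*pi/4], (4*sin(t)) - (4*cos(t)) = 4*sin(t) - 4*cos(t) is ≥ 0 throughout, so the area is a single integral of |4*sin(t) - 4*cos(t)|.
∫[pi/4,5*pi/4] (4*sin(t) - 4*cos(t)) dt = 8*sqrt(2).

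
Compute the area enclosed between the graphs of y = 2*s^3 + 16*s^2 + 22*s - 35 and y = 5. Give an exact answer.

Set the curves equal: 2*s^3 + 16*s^2 + 22*s - 35 = 5, so 2*s^3 + 16*s^2 + 22*s - 40 = 0, which factors as 2*(s - 1)*(s + 4)*(s + 5) = 0. The curves meet at s = -5, -4, 1.
On [-5, -4], y = 2*s^3 + 16*s^2 + 22*s - 35 is on top; that piece has area ∫[-5,-4] (2*s^3 + 16*s^2 + 22*s - 40) ds = 11/6.
On [-4, 1], y = 5 is on top; that piece has area ∫[-4,1] (-(2*s^3 + 16*s^2 + 22*s - 40)) ds = 875/6.
Total enclosed area = 11/6 + 875/6 = 443/3.

443/3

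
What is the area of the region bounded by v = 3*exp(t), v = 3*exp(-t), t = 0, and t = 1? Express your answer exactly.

-6 + 3*exp(-1) + 3*exp(1)

On [0, 1], (3*exp(t)) - (3*exp(-t)) = 3*exp(t) - 3*exp(-t) is ≥ 0 throughout, so the area is a single integral of |3*exp(t) - 3*exp(-t)|.
∫[0,1] (3*exp(t) - 3*exp(-t)) dt = -6 + 3*exp(-1) + 3*exp(1).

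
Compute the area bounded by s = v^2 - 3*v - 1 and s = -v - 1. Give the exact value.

Both boundary curves give s as a function of v, so integrate with respect to v. Setting them equal: v^2 - 2*v = 0, i.e. v*(v - 2) = 0, so they meet at v = 0, 2.
For v in [0, 2], s = v^2 - 3*v - 1 is on the left; area = ∫[0,2] (-(v^2 - 2*v)) dv = 4/3.

4/3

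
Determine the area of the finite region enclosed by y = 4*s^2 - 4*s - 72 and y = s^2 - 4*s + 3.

Set the curves equal: 4*s^2 - 4*s - 72 = s^2 - 4*s + 3, so 3*s^2 - 75 = 0, which factors as 3*(s - 5)*(s + 5) = 0. The curves meet at s = -5, 5.
On [-5, 5], y = s^2 - 4*s + 3 is on top; that piece has area ∫[-5,5] (-(3*s^2 - 75)) ds = 500.

500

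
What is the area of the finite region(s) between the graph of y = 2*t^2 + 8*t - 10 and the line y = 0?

The curve meets the t-axis where 2*t^2 + 8*t - 10 = 0, i.e. 2*(t - 1)*(t + 5) = 0, at t = -5, 1.
On [-5, 1] the curve lies below the axis; ∫[-5,1] (2*t^2 + 8*t - 10) dt = -72, giving area 72.

72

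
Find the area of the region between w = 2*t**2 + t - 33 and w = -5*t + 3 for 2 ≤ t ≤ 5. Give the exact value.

149/3

The difference (2*t**2 + t - 33) - (-5*t + 3) = 2*t**2 + 6*t - 36 changes sign at t = 3 inside [2, 5], so split the integral there.
∫[2,3] (2*t**2 + 6*t - 36) dt = -25/3; the area of that piece is 25/3.
∫[3,5] (2*t**2 + 6*t - 36) dt = 124/3.
Total area = 25/3 + 124/3 = 149/3.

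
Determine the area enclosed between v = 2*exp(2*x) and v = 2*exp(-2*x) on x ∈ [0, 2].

-2 + exp(-4) + exp(4)

On [0, 2], (2*exp(2*x)) - (2*exp(-2*x)) = 2*exp(2*x) - 2*exp(-2*x) is ≥ 0 throughout, so the area is a single integral of |2*exp(2*x) - 2*exp(-2*x)|.
∫[0,2] (2*exp(2*x) - 2*exp(-2*x)) dx = -2 + exp(-4) + exp(4).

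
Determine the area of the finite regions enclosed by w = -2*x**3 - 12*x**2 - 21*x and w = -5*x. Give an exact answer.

Set the curves equal: -2*x**3 - 12*x**2 - 21*x = -5*x, so -2*x**3 - 12*x**2 - 16*x = 0, which factors as -2*x*(x + 2)*(x + 4) = 0. The curves meet at x = -4, -2, 0.
On [-4, -2], w = -5*x is on top; that piece has area ∫[-4,-2] (-(-2*x**3 - 12*x**2 - 16*x)) dx = 8.
On [-2, 0], w = -2*x**3 - 12*x**2 - 21*x is on top; that piece has area ∫[-2,0] (-2*x**3 - 12*x**2 - 16*x) dx = 8.
Total enclosed area = 8 + 8 = 16.

16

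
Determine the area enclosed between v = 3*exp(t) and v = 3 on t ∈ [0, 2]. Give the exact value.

-9 + 3*exp(2)

On [0, 2], (3*exp(t)) - (3) = 3*exp(t) - 3 is ≥ 0 throughout, so the area is a single integral of |3*exp(t) - 3|.
∫[0,2] (3*exp(t) - 3) dt = -9 + 3*exp(2).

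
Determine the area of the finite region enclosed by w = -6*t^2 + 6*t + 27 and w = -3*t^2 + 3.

108

Set the curves equal: -6*t^2 + 6*t + 27 = -3*t^2 + 3, so -3*t^2 + 6*t + 24 = 0, which factors as -3*(t - 4)*(t + 2) = 0. The curves meet at t = -2, 4.
On [-2, 4], w = -6*t^2 + 6*t + 27 is on top; that piece has area ∫[-2,4] (-3*t^2 + 6*t + 24) dt = 108.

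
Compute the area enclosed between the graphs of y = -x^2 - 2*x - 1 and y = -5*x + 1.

Set the curves equal: -x^2 - 2*x - 1 = -5*x + 1, so -x^2 + 3*x - 2 = 0, which factors as -(x - 2)*(x - 1) = 0. The curves meet at x = 1, 2.
On [1, 2], y = -x^2 - 2*x - 1 is on top; that piece has area ∫[1,2] (-x^2 + 3*x - 2) dx = 1/6.

1/6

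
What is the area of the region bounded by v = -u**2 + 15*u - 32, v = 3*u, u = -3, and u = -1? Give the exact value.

On [-3, -1], (-u**2 + 15*u - 32) - (3*u) = -u**2 + 12*u - 32 is ≤ 0 throughout, so the area is a single integral of |-u**2 + 12*u - 32|.
∫[-3,-1] (-u**2 + 12*u - 32) du = -362/3; the area of that piece is 362/3.

362/3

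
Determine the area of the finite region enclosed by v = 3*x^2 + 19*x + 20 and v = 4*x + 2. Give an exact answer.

1/2

Set the curves equal: 3*x^2 + 19*x + 20 = 4*x + 2, so 3*x^2 + 15*x + 18 = 0, which factors as 3*(x + 2)*(x + 3) = 0. The curves meet at x = -3, -2.
On [-3, -2], v = 4*x + 2 is on top; that piece has area ∫[-3,-2] (-(3*x^2 + 15*x + 18)) dx = 1/2.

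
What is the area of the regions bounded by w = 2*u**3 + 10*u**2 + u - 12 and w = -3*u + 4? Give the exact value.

Set the curves equal: 2*u**3 + 10*u**2 + u - 12 = -3*u + 4, so 2*u**3 + 10*u**2 + 4*u - 16 = 0, which factors as 2*(u - 1)*(u + 2)*(u + 4) = 0. The curves meet at u = -4, -2, 1.
On [-4, -2], w = 2*u**3 + 10*u**2 + u - 12 is on top; that piece has area ∫[-4,-2] (2*u**3 + 10*u**2 + 4*u - 16) du = 32/3.
On [-2, 1], w = -3*u + 4 is on top; that piece has area ∫[-2,1] (-(2*u**3 + 10*u**2 + 4*u - 16)) du = 63/2.
Total enclosed area = 32/3 + 63/2 = 253/6.

253/6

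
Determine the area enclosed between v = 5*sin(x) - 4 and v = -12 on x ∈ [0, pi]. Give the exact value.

10 + 8*pi

On [0, pi], (5*sin(x) - 4) - (-12) = 5*sin(x) + 8 is ≥ 0 throughout, so the area is a single integral of |5*sin(x) + 8|.
∫[0,pi] (5*sin(x) + 8) dx = 10 + 8*pi.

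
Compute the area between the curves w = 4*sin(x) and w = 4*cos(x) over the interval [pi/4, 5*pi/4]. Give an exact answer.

On [pi/4, 5*pi/4], (4*sin(x)) - (4*cos(x)) = 4*sin(x) - 4*cos(x) is ≥ 0 throughout, so the area is a single integral of |4*sin(x) - 4*cos(x)|.
∫[pi/4,5*pi/4] (4*sin(x) - 4*cos(x)) dx = 8*sqrt(2).

8*sqrt(2)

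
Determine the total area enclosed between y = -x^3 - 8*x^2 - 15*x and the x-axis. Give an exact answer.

253/12

The curve meets the x-axis where -x^3 - 8*x^2 - 15*x = 0, i.e. -x*(x + 3)*(x + 5) = 0, at x = -5, -3, 0.
On [-5, -3] the curve lies below the axis; ∫[-5,-3] (-x^3 - 8*x^2 - 15*x) dx = -16/3, giving area 16/3.
On [-3, 0] the curve lies above the axis; ∫[-3,0] (-x^3 - 8*x^2 - 15*x) dx = 63/4, giving area 63/4.
Total area = 16/3 + 63/4 = 253/12.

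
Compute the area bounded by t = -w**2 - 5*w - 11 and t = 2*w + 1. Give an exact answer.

Both boundary curves give t as a function of w, so integrate with respect to w. Setting them equal: -w**2 - 7*w - 12 = 0, i.e. -(w + 3)*(w + 4) = 0, so they meet at w = -4, -3.
For w in [-4, -3], t = -w**2 - 5*w - 11 is on the right; area = ∫[-4,-3] (-w**2 - 7*w - 12) dw = 1/6.

1/6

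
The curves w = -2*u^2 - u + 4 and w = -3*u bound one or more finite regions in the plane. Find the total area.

Set the curves equal: -2*u^2 - u + 4 = -3*u, so -2*u^2 + 2*u + 4 = 0, which factors as -2*(u - 2)*(u + 1) = 0. The curves meet at u = -1, 2.
On [-1, 2], w = -2*u^2 - u + 4 is on top; that piece has area ∫[-1,2] (-2*u^2 + 2*u + 4) du = 9.

9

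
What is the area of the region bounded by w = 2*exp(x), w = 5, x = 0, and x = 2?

The difference (2*exp(x)) - (5) = 2*exp(x) - 5 changes sign at x = log(5/2) inside [0, 2], so split the integral there.
∫[0,log(5/2)] (2*exp(x) - 5) dx = log(32/3125) + 3; the area of that piece is -3 + log(3125/32).
∫[log(5/2),2] (2*exp(x) - 5) dx = -15 - 5*log(2) + 5*log(5) + 2*exp(2).
Total area = (-3 + log(3125/32)) + (-15 - 5*log(2) + 5*log(5) + 2*exp(2)) = -18 - 10*log(2) + 2*exp(2) + 10*log(5).

-18 - 10*log(2) + 2*exp(2) + 10*log(5)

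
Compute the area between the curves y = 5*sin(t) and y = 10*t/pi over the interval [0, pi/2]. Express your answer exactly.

5 - 5*pi/4

On [0, pi/2], (5*sin(t)) - (10*t/pi) = -10*t/pi + 5*sin(t) is ≥ 0 throughout, so the area is a single integral of |-10*t/pi + 5*sin(t)|.
∫[0,pi/2] (-10*t/pi + 5*sin(t)) dt = 5 - 5*pi/4.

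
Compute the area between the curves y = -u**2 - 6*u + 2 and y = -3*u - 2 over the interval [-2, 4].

The difference (-u**2 - 6*u + 2) - (-3*u - 2) = -u**2 - 3*u + 4 changes sign at u = 1 inside [-2, 4], so split the integral there.
∫[-2,1] (-u**2 - 3*u + 4) du = 27/2.
∫[1,4] (-u**2 - 3*u + 4) du = -63/2; the area of that piece is 63/2.
Total area = 27/2 + 63/2 = 45.

45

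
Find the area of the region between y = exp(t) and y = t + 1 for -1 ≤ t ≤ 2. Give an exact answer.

On [-1, 2], (exp(t)) - (t + 1) = -t + exp(t) - 1 is ≥ 0 throughout, so the area is a single integral of |-t + exp(t) - 1|.
∫[-1,2] (-t + exp(t) - 1) dt = -9/2 - exp(-1) + exp(2).

-9/2 - exp(-1) + exp(2)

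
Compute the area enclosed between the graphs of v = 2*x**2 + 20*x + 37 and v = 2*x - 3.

1/3

Set the curves equal: 2*x**2 + 20*x + 37 = 2*x - 3, so 2*x**2 + 18*x + 40 = 0, which factors as 2*(x + 4)*(x + 5) = 0. The curves meet at x = -5, -4.
On [-5, -4], v = 2*x - 3 is on top; that piece has area ∫[-5,-4] (-(2*x**2 + 18*x + 40)) dx = 1/3.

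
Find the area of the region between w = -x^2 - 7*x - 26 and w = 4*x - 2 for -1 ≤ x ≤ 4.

1345/6

On [-1, 4], (-x^2 - 7*x - 26) - (4*x - 2) = -x^2 - 11*x - 24 is ≤ 0 throughout, so the area is a single integral of |-x^2 - 11*x - 24|.
∫[-1,4] (-x^2 - 11*x - 24) dx = -1345/6; the area of that piece is 1345/6.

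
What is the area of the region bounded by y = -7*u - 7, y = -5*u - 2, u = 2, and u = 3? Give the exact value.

10

On [2, 3], (-7*u - 7) - (-5*u - 2) = -2*u - 5 is ≤ 0 throughout, so the area is a single integral of |-2*u - 5|.
∫[2,3] (-2*u - 5) du = -10; the area of that piece is 10.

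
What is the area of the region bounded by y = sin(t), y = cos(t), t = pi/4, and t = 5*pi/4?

On [pi/4, 5*pi/4], (sin(t)) - (cos(t)) = sin(t) - cos(t) is ≥ 0 throughout, so the area is a single integral of |sin(t) - cos(t)|.
∫[pi/4,5*pi/4] (sin(t) - cos(t)) dt = 2*sqrt(2).

2*sqrt(2)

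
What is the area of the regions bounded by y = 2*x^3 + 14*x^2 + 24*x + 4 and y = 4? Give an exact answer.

Set the curves equal: 2*x^3 + 14*x^2 + 24*x + 4 = 4, so 2*x^3 + 14*x^2 + 24*x = 0, which factors as 2*x*(x + 3)*(x + 4) = 0. The curves meet at x = -4, -3, 0.
On [-4, -3], y = 2*x^3 + 14*x^2 + 24*x + 4 is on top; that piece has area ∫[-4,-3] (2*x^3 + 14*x^2 + 24*x) dx = 7/6.
On [-3, 0], y = 4 is on top; that piece has area ∫[-3,0] (-(2*x^3 + 14*x^2 + 24*x)) dx = 45/2.
Total enclosed area = 7/6 + 45/2 = 71/3.

71/3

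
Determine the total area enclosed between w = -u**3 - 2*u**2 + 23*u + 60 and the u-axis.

5137/12

The curve meets the u-axis where -u**3 - 2*u**2 + 23*u + 60 = 0, i.e. -(u - 5)*(u + 3)*(u + 4) = 0, at u = -4, -3, 5.
On [-4, -3] the curve lies below the axis; ∫[-4,-3] (-u**3 - 2*u**2 + 23*u + 60) du = -17/12, giving area 17/12.
On [-3, 5] the curve lies above the axis; ∫[-3,5] (-u**3 - 2*u**2 + 23*u + 60) du = 1280/3, giving area 1280/3.
Total area = 17/12 + 1280/3 = 5137/12.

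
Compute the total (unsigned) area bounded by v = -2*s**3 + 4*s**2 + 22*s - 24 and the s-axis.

937/6

The curve meets the s-axis where -2*s**3 + 4*s**2 + 22*s - 24 = 0, i.e. -2*(s - 4)*(s - 1)*(s + 3) = 0, at s = -3, 1, 4.
On [-3, 1] the curve lies below the axis; ∫[-3,1] (-2*s**3 + 4*s**2 + 22*s - 24) ds = -320/3, giving area 320/3.
On [1, 4] the curve lies above the axis; ∫[1,4] (-2*s**3 + 4*s**2 + 22*s - 24) ds = 99/2, giving area 99/2.
Total area = 320/3 + 99/2 = 937/6.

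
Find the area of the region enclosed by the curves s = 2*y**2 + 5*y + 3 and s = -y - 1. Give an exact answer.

Both boundary curves give s as a function of y, so integrate with respect to y. Setting them equal: 2*y**2 + 6*y + 4 = 0, i.e. 2*(y + 1)*(y + 2) = 0, so they meet at y = -2, -1.
For y in [-2, -1], s = 2*y**2 + 5*y + 3 is on the left; area = ∫[-2,-1] (-(2*y**2 + 6*y + 4)) dy = 1/3.

1/3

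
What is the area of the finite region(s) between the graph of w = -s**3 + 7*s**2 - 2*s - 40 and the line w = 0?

1741/12

The curve meets the s-axis where -s**3 + 7*s**2 - 2*s - 40 = 0, i.e. -(s - 5)*(s - 4)*(s + 2) = 0, at s = -2, 4, 5.
On [-2, 4] the curve lies below the axis; ∫[-2,4] (-s**3 + 7*s**2 - 2*s - 40) ds = -144, giving area 144.
On [4, 5] the curve lies above the axis; ∫[4,5] (-s**3 + 7*s**2 - 2*s - 40) ds = 13/12, giving area 13/12.
Total area = 144 + 13/12 = 1741/12.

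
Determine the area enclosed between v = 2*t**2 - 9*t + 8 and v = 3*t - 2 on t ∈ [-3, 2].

110

The difference (2*t**2 - 9*t + 8) - (3*t - 2) = 2*t**2 - 12*t + 10 changes sign at t = 1 inside [-3, 2], so split the integral there.
∫[-3,1] (2*t**2 - 12*t + 10) dt = 320/3.
∫[1,2] (2*t**2 - 12*t + 10) dt = -10/3; the area of that piece is 10/3.
Total area = 320/3 + 10/3 = 110.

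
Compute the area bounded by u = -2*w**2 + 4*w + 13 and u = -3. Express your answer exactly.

Both boundary curves give u as a function of w, so integrate with respect to w. Setting them equal: -2*w**2 + 4*w + 16 = 0, i.e. -2*(w - 4)*(w + 2) = 0, so they meet at w = -2, 4.
For w in [-2, 4], u = -2*w**2 + 4*w + 13 is on the right; area = ∫[-2,4] (-2*w**2 + 4*w + 16) dw = 72.

72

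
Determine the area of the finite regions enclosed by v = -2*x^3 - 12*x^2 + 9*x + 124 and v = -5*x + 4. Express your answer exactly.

517

Set the curves equal: -2*x^3 - 12*x^2 + 9*x + 124 = -5*x + 4, so -2*x^3 - 12*x^2 + 14*x + 120 = 0, which factors as -2*(x - 3)*(x + 4)*(x + 5) = 0. The curves meet at x = -5, -4, 3.
On [-5, -4], v = -5*x + 4 is on top; that piece has area ∫[-5,-4] (-(-2*x^3 - 12*x^2 + 14*x + 120)) dx = 5/2.
On [-4, 3], v = -2*x^3 - 12*x^2 + 9*x + 124 is on top; that piece has area ∫[-4,3] (-2*x^3 - 12*x^2 + 14*x + 120) dx = 1029/2.
Total enclosed area = 5/2 + 1029/2 = 517.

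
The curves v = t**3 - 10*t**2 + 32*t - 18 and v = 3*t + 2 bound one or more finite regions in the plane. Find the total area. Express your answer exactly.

Set the curves equal: t**3 - 10*t**2 + 32*t - 18 = 3*t + 2, so t**3 - 10*t**2 + 29*t - 20 = 0, which factors as (t - 5)*(t - 4)*(t - 1) = 0. The curves meet at t = 1, 4, 5.
On [1, 4], v = t**3 - 10*t**2 + 32*t - 18 is on top; that piece has area ∫[1,4] (t**3 - 10*t**2 + 29*t - 20) dt = 45/4.
On [4, 5], v = 3*t + 2 is on top; that piece has area ∫[4,5] (-(t**3 - 10*t**2 + 29*t - 20)) dt = 7/12.
Total enclosed area = 45/4 + 7/12 = 71/6.

71/6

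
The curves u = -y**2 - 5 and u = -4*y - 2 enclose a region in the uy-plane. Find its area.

Both boundary curves give u as a function of y, so integrate with respect to y. Setting them equal: -y**2 + 4*y - 3 = 0, i.e. -(y - 3)*(y - 1) = 0, so they meet at y = 1, 3.
For y in [1, 3], u = -y**2 - 5 is on the right; area = ∫[1,3] (-y**2 + 4*y - 3) dy = 4/3.

4/3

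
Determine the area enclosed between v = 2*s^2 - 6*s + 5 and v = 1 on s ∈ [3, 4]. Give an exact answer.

On [3, 4], (2*s^2 - 6*s + 5) - (1) = 2*s^2 - 6*s + 4 is ≥ 0 throughout, so the area is a single integral of |2*s^2 - 6*s + 4|.
∫[3,4] (2*s^2 - 6*s + 4) ds = 23/3.

23/3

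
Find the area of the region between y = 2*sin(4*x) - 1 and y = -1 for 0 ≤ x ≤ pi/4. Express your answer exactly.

On [0, pi/4], (2*sin(4*x) - 1) - (-1) = 2*sin(4*x) is ≥ 0 throughout, so the area is a single integral of |2*sin(4*x)|.
∫[0,pi/4] (2*sin(4*x)) dx = 1.

1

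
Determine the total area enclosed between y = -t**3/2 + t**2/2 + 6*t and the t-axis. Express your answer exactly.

The curve meets the t-axis where -t**3/2 + t**2/2 + 6*t = 0, i.e. -t*(t - 4)*(t + 3)/2 = 0, at t = -3, 0, 4.
On [-3, 0] the curve lies below the axis; ∫[-3,0] (-t**3/2 + t**2/2 + 6*t) dt = -99/8, giving area 99/8.
On [0, 4] the curve lies above the axis; ∫[0,4] (-t**3/2 + t**2/2 + 6*t) dt = 80/3, giving area 80/3.
Total area = 99/8 + 80/3 = 937/24.

937/24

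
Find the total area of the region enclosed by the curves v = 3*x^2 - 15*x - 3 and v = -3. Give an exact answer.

125/2

Set the curves equal: 3*x^2 - 15*x - 3 = -3, so 3*x^2 - 15*x = 0, which factors as 3*x*(x - 5) = 0. The curves meet at x = 0, 5.
On [0, 5], v = -3 is on top; that piece has area ∫[0,5] (-(3*x^2 - 15*x)) dx = 125/2.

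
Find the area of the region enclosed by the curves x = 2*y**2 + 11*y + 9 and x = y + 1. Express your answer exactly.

9

Both boundary curves give x as a function of y, so integrate with respect to y. Setting them equal: 2*y**2 + 10*y + 8 = 0, i.e. 2*(y + 1)*(y + 4) = 0, so they meet at y = -4, -1.
For y in [-4, -1], x = 2*y**2 + 11*y + 9 is on the left; area = ∫[-4,-1] (-(2*y**2 + 10*y + 8)) dy = 9.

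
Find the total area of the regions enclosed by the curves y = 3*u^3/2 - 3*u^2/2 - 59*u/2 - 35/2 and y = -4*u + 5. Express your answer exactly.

284

Set the curves equal: 3*u^3/2 - 3*u^2/2 - 59*u/2 - 35/2 = -4*u + 5, so 3*u^3/2 - 3*u^2/2 - 51*u/2 - 45/2 = 0, which factors as 3*(u - 5)*(u + 1)*(u + 3)/2 = 0. The curves meet at u = -3, -1, 5.
On [-3, -1], y = 3*u^3/2 - 3*u^2/2 - 59*u/2 - 35/2 is on top; that piece has area ∫[-3,-1] (3*u^3/2 - 3*u^2/2 - 51*u/2 - 45/2) du = 14.
On [-1, 5], y = -4*u + 5 is on top; that piece has area ∫[-1,5] (-(3*u^3/2 - 3*u^2/2 - 51*u/2 - 45/2)) du = 270.
Total enclosed area = 14 + 270 = 284.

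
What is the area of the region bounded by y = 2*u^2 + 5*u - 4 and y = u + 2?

64/3

Set the curves equal: 2*u^2 + 5*u - 4 = u + 2, so 2*u^2 + 4*u - 6 = 0, which factors as 2*(u - 1)*(u + 3) = 0. The curves meet at u = -3, 1.
On [-3, 1], y = u + 2 is on top; that piece has area ∫[-3,1] (-(2*u^2 + 4*u - 6)) du = 64/3.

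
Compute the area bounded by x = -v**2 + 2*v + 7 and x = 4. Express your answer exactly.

32/3

Both boundary curves give x as a function of v, so integrate with respect to v. Setting them equal: -v**2 + 2*v + 3 = 0, i.e. -(v - 3)*(v + 1) = 0, so they meet at v = -1, 3.
For v in [-1, 3], x = -v**2 + 2*v + 7 is on the right; area = ∫[-1,3] (-v**2 + 2*v + 3) dv = 32/3.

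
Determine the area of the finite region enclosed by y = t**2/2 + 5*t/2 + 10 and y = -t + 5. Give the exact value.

Set the curves equal: t**2/2 + 5*t/2 + 10 = -t + 5, so t**2/2 + 7*t/2 + 5 = 0, which factors as (t + 2)*(t + 5)/2 = 0. The curves meet at t = -5, -2.
On [-5, -2], y = -t + 5 is on top; that piece has area ∫[-5,-2] (-(t**2/2 + 7*t/2 + 5)) dt = 9/4.

9/4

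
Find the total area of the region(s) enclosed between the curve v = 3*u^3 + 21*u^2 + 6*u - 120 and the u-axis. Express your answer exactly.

1741/4

The curve meets the u-axis where 3*u^3 + 21*u^2 + 6*u - 120 = 0, i.e. 3*(u - 2)*(u + 4)*(u + 5) = 0, at u = -5, -4, 2.
On [-5, -4] the curve lies above the axis; ∫[-5,-4] (3*u^3 + 21*u^2 + 6*u - 120) du = 13/4, giving area 13/4.
On [-4, 2] the curve lies below the axis; ∫[-4,2] (3*u^3 + 21*u^2 + 6*u - 120) du = -432, giving area 432.
Total area = 13/4 + 432 = 1741/4.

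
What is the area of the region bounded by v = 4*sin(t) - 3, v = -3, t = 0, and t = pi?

On [0, pi], (4*sin(t) - 3) - (-3) = 4*sin(t) is ≥ 0 throughout, so the area is a single integral of |4*sin(t)|.
∫[0,pi] (4*sin(t)) dt = 8.

8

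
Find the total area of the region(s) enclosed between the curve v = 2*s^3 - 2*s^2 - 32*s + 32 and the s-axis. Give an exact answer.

863/3

The curve meets the s-axis where 2*s^3 - 2*s^2 - 32*s + 32 = 0, i.e. 2*(s - 4)*(s - 1)*(s + 4) = 0, at s = -4, 1, 4.
On [-4, 1] the curve lies above the axis; ∫[-4,1] (2*s^3 - 2*s^2 - 32*s + 32) ds = 1375/6, giving area 1375/6.
On [1, 4] the curve lies below the axis; ∫[1,4] (2*s^3 - 2*s^2 - 32*s + 32) ds = -117/2, giving area 117/2.
Total area = 1375/6 + 117/2 = 863/3.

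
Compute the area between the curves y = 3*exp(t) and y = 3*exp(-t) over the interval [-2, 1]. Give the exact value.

-12 + 3*exp(-2) + 3*exp(-1) + 3*exp(1) + 3*exp(2)

The difference (3*exp(t)) - (3*exp(-t)) = 3*exp(t) - 3*exp(-t) changes sign at t = 0 inside [-2, 1], so split the integral there.
∫[-2,0] (3*exp(t) - 3*exp(-t)) dt = -3*exp(2) - 3*exp(-2) + 6; the area of that piece is -6 + 3*exp(-2) + 3*exp(2).
∫[0,1] (3*exp(t) - 3*exp(-t)) dt = -6 + 3*exp(-1) + 3*exp(1).
Total area = (-6 + 3*exp(-2) + 3*exp(2)) + (-6 + 3*exp(-1) + 3*exp(1)) = -12 + 3*exp(-2) + 3*exp(-1) + 3*exp(1) + 3*exp(2).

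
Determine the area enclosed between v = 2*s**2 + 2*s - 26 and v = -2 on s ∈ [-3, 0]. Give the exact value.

On [-3, 0], (2*s**2 + 2*s - 26) - (-2) = 2*s**2 + 2*s - 24 is ≤ 0 throughout, so the area is a single integral of |2*s**2 + 2*s - 24|.
∫[-3,0] (2*s**2 + 2*s - 24) ds = -63; the area of that piece is 63.

63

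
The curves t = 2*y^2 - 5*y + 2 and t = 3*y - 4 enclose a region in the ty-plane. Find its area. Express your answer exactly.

Both boundary curves give t as a function of y, so integrate with respect to y. Setting them equal: 2*y^2 - 8*y + 6 = 0, i.e. 2*(y - 3)*(y - 1) = 0, so they meet at y = 1, 3.
For y in [1, 3], t = 2*y^2 - 5*y + 2 is on the left; area = ∫[1,3] (-(2*y^2 - 8*y + 6)) dy = 8/3.

8/3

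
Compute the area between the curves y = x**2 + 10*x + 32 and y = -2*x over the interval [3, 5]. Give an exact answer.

578/3

On [3, 5], (x**2 + 10*x + 32) - (-2*x) = x**2 + 12*x + 32 is ≥ 0 throughout, so the area is a single integral of |x**2 + 12*x + 32|.
∫[3,5] (x**2 + 12*x + 32) dx = 578/3.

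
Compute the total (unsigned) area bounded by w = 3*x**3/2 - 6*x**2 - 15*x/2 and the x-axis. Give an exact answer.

443/4

The curve meets the x-axis where 3*x**3/2 - 6*x**2 - 15*x/2 = 0, i.e. 3*x*(x - 5)*(x + 1)/2 = 0, at x = -1, 0, 5.
On [-1, 0] the curve lies above the axis; ∫[-1,0] (3*x**3/2 - 6*x**2 - 15*x/2) dx = 11/8, giving area 11/8.
On [0, 5] the curve lies below the axis; ∫[0,5] (3*x**3/2 - 6*x**2 - 15*x/2) dx = -875/8, giving area 875/8.
Total area = 11/8 + 875/8 = 443/4.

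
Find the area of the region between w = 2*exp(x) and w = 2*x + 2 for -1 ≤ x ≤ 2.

-9 - 2*exp(-1) + 2*exp(2)

On [-1, 2], (2*exp(x)) - (2*x + 2) = -2*x + 2*exp(x) - 2 is ≥ 0 throughout, so the area is a single integral of |-2*x + 2*exp(x) - 2|.
∫[-1,2] (-2*x + 2*exp(x) - 2) dx = -9 - 2*exp(-1) + 2*exp(2).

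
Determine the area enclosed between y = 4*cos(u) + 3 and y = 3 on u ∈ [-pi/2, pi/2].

On [-pi/2, pi/2], (4*cos(u) + 3) - (3) = 4*cos(u) is ≥ 0 throughout, so the area is a single integral of |4*cos(u)|.
∫[-pi/2,pi/2] (4*cos(u)) du = 8.

8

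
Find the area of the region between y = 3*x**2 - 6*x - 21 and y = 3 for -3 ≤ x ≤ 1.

64

The difference (3*x**2 - 6*x - 21) - (3) = 3*x**2 - 6*x - 24 changes sign at x = -2 inside [-3, 1], so split the integral there.
∫[-3,-2] (3*x**2 - 6*x - 24) dx = 10.
∫[-2,1] (3*x**2 - 6*x - 24) dx = -54; the area of that piece is 54.
Total area = 10 + 54 = 64.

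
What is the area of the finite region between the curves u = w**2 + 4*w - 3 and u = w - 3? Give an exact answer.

Both boundary curves give u as a function of w, so integrate with respect to w. Setting them equal: w**2 + 3*w = 0, i.e. w*(w + 3) = 0, so they meet at w = -3, 0.
For w in [-3, 0], u = w**2 + 4*w - 3 is on the left; area = ∫[-3,0] (-(w**2 + 3*w)) dw = 9/2.

9/2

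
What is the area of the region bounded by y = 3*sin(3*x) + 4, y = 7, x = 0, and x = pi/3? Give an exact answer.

-2 + pi

On [0, pi/3], (3*sin(3*x) + 4) - (7) = 3*sin(3*x) - 3 is ≤ 0 throughout, so the area is a single integral of |3*sin(3*x) - 3|.
∫[0,pi/3] (3*sin(3*x) - 3) dx = 2 - pi; the area of that piece is -2 + pi.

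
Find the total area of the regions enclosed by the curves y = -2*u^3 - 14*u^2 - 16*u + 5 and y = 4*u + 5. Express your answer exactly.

253/6

Set the curves equal: -2*u^3 - 14*u^2 - 16*u + 5 = 4*u + 5, so -2*u^3 - 14*u^2 - 20*u = 0, which factors as -2*u*(u + 2)*(u + 5) = 0. The curves meet at u = -5, -2, 0.
On [-5, -2], y = 4*u + 5 is on top; that piece has area ∫[-5,-2] (-(-2*u^3 - 14*u^2 - 20*u)) du = 63/2.
On [-2, 0], y = -2*u^3 - 14*u^2 - 16*u + 5 is on top; that piece has area ∫[-2,0] (-2*u^3 - 14*u^2 - 20*u) du = 32/3.
Total enclosed area = 63/2 + 32/3 = 253/6.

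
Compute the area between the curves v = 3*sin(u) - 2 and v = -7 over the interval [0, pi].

6 + 5*pi

On [0, pi], (3*sin(u) - 2) - (-7) = 3*sin(u) + 5 is ≥ 0 throughout, so the area is a single integral of |3*sin(u) + 5|.
∫[0,pi] (3*sin(u) + 5) du = 6 + 5*pi.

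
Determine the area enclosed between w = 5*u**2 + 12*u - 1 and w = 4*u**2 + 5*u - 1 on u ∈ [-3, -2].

67/6

On [-3, -2], (5*u**2 + 12*u - 1) - (4*u**2 + 5*u - 1) = u**2 + 7*u is ≤ 0 throughout, so the area is a single integral of |u**2 + 7*u|.
∫[-3,-2] (u**2 + 7*u) du = -67/6; the area of that piece is 67/6.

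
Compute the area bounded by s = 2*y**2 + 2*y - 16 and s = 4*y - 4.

125/3

Both boundary curves give s as a function of y, so integrate with respect to y. Setting them equal: 2*y**2 - 2*y - 12 = 0, i.e. 2*(y - 3)*(y + 2) = 0, so they meet at y = -2, 3.
For y in [-2, 3], s = 2*y**2 + 2*y - 16 is on the left; area = ∫[-2,3] (-(2*y**2 - 2*y - 12)) dy = 125/3.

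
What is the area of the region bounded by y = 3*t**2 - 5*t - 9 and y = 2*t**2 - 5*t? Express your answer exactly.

36

Set the curves equal: 3*t**2 - 5*t - 9 = 2*t**2 - 5*t, so t**2 - 9 = 0, which factors as (t - 3)*(t + 3) = 0. The curves meet at t = -3, 3.
On [-3, 3], y = 2*t**2 - 5*t is on top; that piece has area ∫[-3,3] (-(t**2 - 9)) dt = 36.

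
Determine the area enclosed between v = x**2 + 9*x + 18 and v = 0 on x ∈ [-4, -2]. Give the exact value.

The difference (x**2 + 9*x + 18) - (0) = x**2 + 9*x + 18 changes sign at x = -3 inside [-4, -2], so split the integral there.
∫[-4,-3] (x**2 + 9*x + 18) dx = -7/6; the area of that piece is 7/6.
∫[-3,-2] (x**2 + 9*x + 18) dx = 11/6.
Total area = 7/6 + 11/6 = 3.

3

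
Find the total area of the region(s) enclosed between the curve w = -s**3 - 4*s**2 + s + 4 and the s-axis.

The curve meets the s-axis where -s**3 - 4*s**2 + s + 4 = 0, i.e. -(s - 1)*(s + 1)*(s + 4) = 0, at s = -4, -1, 1.
On [-4, -1] the curve lies below the axis; ∫[-4,-1] (-s**3 - 4*s**2 + s + 4) ds = -63/4, giving area 63/4.
On [-1, 1] the curve lies above the axis; ∫[-1,1] (-s**3 - 4*s**2 + s + 4) ds = 16/3, giving area 16/3.
Total area = 63/4 + 16/3 = 253/12.

253/12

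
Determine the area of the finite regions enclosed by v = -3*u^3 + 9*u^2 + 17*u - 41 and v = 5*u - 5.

Set the curves equal: -3*u^3 + 9*u^2 + 17*u - 41 = 5*u - 5, so -3*u^3 + 9*u^2 + 12*u - 36 = 0, which factors as -3*(u - 3)*(u - 2)*(u + 2) = 0. The curves meet at u = -2, 2, 3.
On [-2, 2], v = 5*u - 5 is on top; that piece has area ∫[-2,2] (-(-3*u^3 + 9*u^2 + 12*u - 36)) du = 96.
On [2, 3], v = -3*u^3 + 9*u^2 + 17*u - 41 is on top; that piece has area ∫[2,3] (-3*u^3 + 9*u^2 + 12*u - 36) du = 9/4.
Total enclosed area = 96 + 9/4 = 393/4.

393/4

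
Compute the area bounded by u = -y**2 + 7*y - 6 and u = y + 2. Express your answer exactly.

Both boundary curves give u as a function of y, so integrate with respect to y. Setting them equal: -y**2 + 6*y - 8 = 0, i.e. -(y - 4)*(y - 2) = 0, so they meet at y = 2, 4.
For y in [2, 4], u = -y**2 + 7*y - 6 is on the right; area = ∫[2,4] (-y**2 + 6*y - 8) dy = 4/3.

4/3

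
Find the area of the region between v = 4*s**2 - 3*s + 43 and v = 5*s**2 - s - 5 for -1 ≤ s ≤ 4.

On [-1, 4], (4*s**2 - 3*s + 43) - (5*s**2 - s - 5) = -s**2 - 2*s + 48 is ≥ 0 throughout, so the area is a single integral of |-s**2 - 2*s + 48|.
∫[-1,4] (-s**2 - 2*s + 48) ds = 610/3.

610/3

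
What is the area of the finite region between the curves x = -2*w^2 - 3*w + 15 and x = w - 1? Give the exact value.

Both boundary curves give x as a function of w, so integrate with respect to w. Setting them equal: -2*w^2 - 4*w + 16 = 0, i.e. -2*(w - 2)*(w + 4) = 0, so they meet at w = -4, 2.
For w in [-4, 2], x = -2*w^2 - 3*w + 15 is on the right; area = ∫[-4,2] (-2*w^2 - 4*w + 16) dw = 72.

72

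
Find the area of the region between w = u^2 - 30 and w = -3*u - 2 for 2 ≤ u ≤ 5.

151/6

The difference (u^2 - 30) - (-3*u - 2) = u^2 + 3*u - 28 changes sign at u = 4 inside [2, 5], so split the integral there.
∫[2,4] (u^2 + 3*u - 28) du = -58/3; the area of that piece is 58/3.
∫[4,5] (u^2 + 3*u - 28) du = 35/6.
Total area = 58/3 + 35/6 = 151/6.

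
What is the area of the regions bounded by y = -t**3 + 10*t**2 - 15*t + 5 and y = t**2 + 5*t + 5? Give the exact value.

Set the curves equal: -t**3 + 10*t**2 - 15*t + 5 = t**2 + 5*t + 5, so -t**3 + 9*t**2 - 20*t = 0, which factors as -t*(t - 5)*(t - 4) = 0. The curves meet at t = 0, 4, 5.
On [0, 4], y = t**2 + 5*t + 5 is on top; that piece has area ∫[0,4] (-(-t**3 + 9*t**2 - 20*t)) dt = 32.
On [4, 5], y = -t**3 + 10*t**2 - 15*t + 5 is on top; that piece has area ∫[4,5] (-t**3 + 9*t**2 - 20*t) dt = 3/4.
Total enclosed area = 32 + 3/4 = 131/4.

131/4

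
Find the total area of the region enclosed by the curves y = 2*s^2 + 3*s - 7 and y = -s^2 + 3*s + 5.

32

Set the curves equal: 2*s^2 + 3*s - 7 = -s^2 + 3*s + 5, so 3*s^2 - 12 = 0, which factors as 3*(s - 2)*(s + 2) = 0. The curves meet at s = -2, 2.
On [-2, 2], y = -s^2 + 3*s + 5 is on top; that piece has area ∫[-2,2] (-(3*s^2 - 12)) ds = 32.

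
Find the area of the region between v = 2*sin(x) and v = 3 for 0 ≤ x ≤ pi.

-4 + 3*pi

On [0, pi], (2*sin(x)) - (3) = 2*sin(x) - 3 is ≤ 0 throughout, so the area is a single integral of |2*sin(x) - 3|.
∫[0,pi] (2*sin(x) - 3) dx = 4 - 3*pi; the area of that piece is -4 + 3*pi.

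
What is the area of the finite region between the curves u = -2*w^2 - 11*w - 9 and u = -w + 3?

Both boundary curves give u as a function of w, so integrate with respect to w. Setting them equal: -2*w^2 - 10*w - 12 = 0, i.e. -2*(w + 2)*(w + 3) = 0, so they meet at w = -3, -2.
For w in [-3, -2], u = -2*w^2 - 11*w - 9 is on the right; area = ∫[-3,-2] (-2*w^2 - 10*w - 12) dw = 1/3.

1/3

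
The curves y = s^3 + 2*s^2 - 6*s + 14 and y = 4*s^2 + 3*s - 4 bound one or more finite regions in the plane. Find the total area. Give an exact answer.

Set the curves equal: s^3 + 2*s^2 - 6*s + 14 = 4*s^2 + 3*s - 4, so s^3 - 2*s^2 - 9*s + 18 = 0, which factors as (s - 3)*(s - 2)*(s + 3) = 0. The curves meet at s = -3, 2, 3.
On [-3, 2], y = s^3 + 2*s^2 - 6*s + 14 is on top; that piece has area ∫[-3,2] (s^3 - 2*s^2 - 9*s + 18) ds = 875/12.
On [2, 3], y = 4*s^2 + 3*s - 4 is on top; that piece has area ∫[2,3] (-(s^3 - 2*s^2 - 9*s + 18)) ds = 11/12.
Total enclosed area = 875/12 + 11/12 = 443/6.

443/6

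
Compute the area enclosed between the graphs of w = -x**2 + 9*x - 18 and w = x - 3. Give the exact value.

4/3

Set the curves equal: -x**2 + 9*x - 18 = x - 3, so -x**2 + 8*x - 15 = 0, which factors as -(x - 5)*(x - 3) = 0. The curves meet at x = 3, 5.
On [3, 5], w = -x**2 + 9*x - 18 is on top; that piece has area ∫[3,5] (-x**2 + 8*x - 15) dx = 4/3.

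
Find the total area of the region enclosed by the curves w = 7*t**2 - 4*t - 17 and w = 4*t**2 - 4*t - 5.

Set the curves equal: 7*t**2 - 4*t - 17 = 4*t**2 - 4*t - 5, so 3*t**2 - 12 = 0, which factors as 3*(t - 2)*(t + 2) = 0. The curves meet at t = -2, 2.
On [-2, 2], w = 4*t**2 - 4*t - 5 is on top; that piece has area ∫[-2,2] (-(3*t**2 - 12)) dt = 32.

32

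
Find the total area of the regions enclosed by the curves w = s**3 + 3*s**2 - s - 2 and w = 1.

Set the curves equal: s**3 + 3*s**2 - s - 2 = 1, so s**3 + 3*s**2 - s - 3 = 0, which factors as (s - 1)*(s + 1)*(s + 3) = 0. The curves meet at s = -3, -1, 1.
On [-3, -1], w = s**3 + 3*s**2 - s - 2 is on top; that piece has area ∫[-3,-1] (s**3 + 3*s**2 - s - 3) ds = 4.
On [-1, 1], w = 1 is on top; that piece has area ∫[-1,1] (-(s**3 + 3*s**2 - s - 3)) ds = 4.
Total enclosed area = 4 + 4 = 8.

8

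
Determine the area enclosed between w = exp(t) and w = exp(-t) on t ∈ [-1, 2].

-4 + exp(-2) + exp(-1) + exp(1) + exp(2)

The difference (exp(t)) - (exp(-t)) = exp(t) - exp(-t) changes sign at t = 0 inside [-1, 2], so split the integral there.
∫[-1,0] (exp(t) - exp(-t)) dt = -exp(1) - exp(-1) + 2; the area of that piece is -2 + exp(-1) + exp(1).
∫[0,2] (exp(t) - exp(-t)) dt = -2 + exp(-2) + exp(2).
Total area = (-2 + exp(-1) + exp(1)) + (-2 + exp(-2) + exp(2)) = -4 + exp(-2) + exp(-1) + exp(1) + exp(2).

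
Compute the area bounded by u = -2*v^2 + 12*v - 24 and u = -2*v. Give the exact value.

1/3

Both boundary curves give u as a function of v, so integrate with respect to v. Setting them equal: -2*v^2 + 14*v - 24 = 0, i.e. -2*(v - 4)*(v - 3) = 0, so they meet at v = 3, 4.
For v in [3, 4], u = -2*v^2 + 12*v - 24 is on the right; area = ∫[3,4] (-2*v^2 + 14*v - 24) dv = 1/3.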